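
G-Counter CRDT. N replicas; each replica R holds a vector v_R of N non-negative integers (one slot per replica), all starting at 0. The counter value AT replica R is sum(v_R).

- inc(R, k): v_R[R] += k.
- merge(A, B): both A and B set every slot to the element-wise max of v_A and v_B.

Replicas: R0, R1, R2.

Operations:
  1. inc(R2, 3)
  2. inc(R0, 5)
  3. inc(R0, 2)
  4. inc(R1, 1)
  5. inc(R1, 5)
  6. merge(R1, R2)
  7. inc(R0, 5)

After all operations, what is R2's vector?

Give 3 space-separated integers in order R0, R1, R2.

Op 1: inc R2 by 3 -> R2=(0,0,3) value=3
Op 2: inc R0 by 5 -> R0=(5,0,0) value=5
Op 3: inc R0 by 2 -> R0=(7,0,0) value=7
Op 4: inc R1 by 1 -> R1=(0,1,0) value=1
Op 5: inc R1 by 5 -> R1=(0,6,0) value=6
Op 6: merge R1<->R2 -> R1=(0,6,3) R2=(0,6,3)
Op 7: inc R0 by 5 -> R0=(12,0,0) value=12

Answer: 0 6 3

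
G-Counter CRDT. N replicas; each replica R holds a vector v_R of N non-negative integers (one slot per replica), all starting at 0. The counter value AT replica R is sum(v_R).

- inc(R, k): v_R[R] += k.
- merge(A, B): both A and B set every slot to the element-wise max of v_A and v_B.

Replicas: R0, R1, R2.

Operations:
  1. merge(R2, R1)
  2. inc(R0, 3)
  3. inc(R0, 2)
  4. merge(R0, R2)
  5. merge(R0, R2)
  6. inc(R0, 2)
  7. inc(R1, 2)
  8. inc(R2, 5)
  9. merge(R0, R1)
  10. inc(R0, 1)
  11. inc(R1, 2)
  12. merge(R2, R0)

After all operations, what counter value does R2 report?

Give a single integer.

Op 1: merge R2<->R1 -> R2=(0,0,0) R1=(0,0,0)
Op 2: inc R0 by 3 -> R0=(3,0,0) value=3
Op 3: inc R0 by 2 -> R0=(5,0,0) value=5
Op 4: merge R0<->R2 -> R0=(5,0,0) R2=(5,0,0)
Op 5: merge R0<->R2 -> R0=(5,0,0) R2=(5,0,0)
Op 6: inc R0 by 2 -> R0=(7,0,0) value=7
Op 7: inc R1 by 2 -> R1=(0,2,0) value=2
Op 8: inc R2 by 5 -> R2=(5,0,5) value=10
Op 9: merge R0<->R1 -> R0=(7,2,0) R1=(7,2,0)
Op 10: inc R0 by 1 -> R0=(8,2,0) value=10
Op 11: inc R1 by 2 -> R1=(7,4,0) value=11
Op 12: merge R2<->R0 -> R2=(8,2,5) R0=(8,2,5)

Answer: 15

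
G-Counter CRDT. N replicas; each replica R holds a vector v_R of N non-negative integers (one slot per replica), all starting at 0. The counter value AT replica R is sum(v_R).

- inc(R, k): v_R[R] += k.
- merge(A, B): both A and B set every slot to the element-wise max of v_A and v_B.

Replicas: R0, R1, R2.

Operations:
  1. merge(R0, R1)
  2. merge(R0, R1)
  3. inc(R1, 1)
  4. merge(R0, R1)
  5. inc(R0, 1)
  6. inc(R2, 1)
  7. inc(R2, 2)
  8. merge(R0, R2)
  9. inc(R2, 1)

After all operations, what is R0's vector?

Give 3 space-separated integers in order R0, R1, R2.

Answer: 1 1 3

Derivation:
Op 1: merge R0<->R1 -> R0=(0,0,0) R1=(0,0,0)
Op 2: merge R0<->R1 -> R0=(0,0,0) R1=(0,0,0)
Op 3: inc R1 by 1 -> R1=(0,1,0) value=1
Op 4: merge R0<->R1 -> R0=(0,1,0) R1=(0,1,0)
Op 5: inc R0 by 1 -> R0=(1,1,0) value=2
Op 6: inc R2 by 1 -> R2=(0,0,1) value=1
Op 7: inc R2 by 2 -> R2=(0,0,3) value=3
Op 8: merge R0<->R2 -> R0=(1,1,3) R2=(1,1,3)
Op 9: inc R2 by 1 -> R2=(1,1,4) value=6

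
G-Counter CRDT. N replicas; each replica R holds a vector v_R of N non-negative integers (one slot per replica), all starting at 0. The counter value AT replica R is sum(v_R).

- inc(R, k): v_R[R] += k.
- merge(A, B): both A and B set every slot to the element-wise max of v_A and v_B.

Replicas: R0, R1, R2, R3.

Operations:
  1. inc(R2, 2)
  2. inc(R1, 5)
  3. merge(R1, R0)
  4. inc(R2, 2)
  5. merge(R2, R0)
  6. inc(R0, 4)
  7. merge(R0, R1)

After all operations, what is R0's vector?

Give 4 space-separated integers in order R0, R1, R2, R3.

Op 1: inc R2 by 2 -> R2=(0,0,2,0) value=2
Op 2: inc R1 by 5 -> R1=(0,5,0,0) value=5
Op 3: merge R1<->R0 -> R1=(0,5,0,0) R0=(0,5,0,0)
Op 4: inc R2 by 2 -> R2=(0,0,4,0) value=4
Op 5: merge R2<->R0 -> R2=(0,5,4,0) R0=(0,5,4,0)
Op 6: inc R0 by 4 -> R0=(4,5,4,0) value=13
Op 7: merge R0<->R1 -> R0=(4,5,4,0) R1=(4,5,4,0)

Answer: 4 5 4 0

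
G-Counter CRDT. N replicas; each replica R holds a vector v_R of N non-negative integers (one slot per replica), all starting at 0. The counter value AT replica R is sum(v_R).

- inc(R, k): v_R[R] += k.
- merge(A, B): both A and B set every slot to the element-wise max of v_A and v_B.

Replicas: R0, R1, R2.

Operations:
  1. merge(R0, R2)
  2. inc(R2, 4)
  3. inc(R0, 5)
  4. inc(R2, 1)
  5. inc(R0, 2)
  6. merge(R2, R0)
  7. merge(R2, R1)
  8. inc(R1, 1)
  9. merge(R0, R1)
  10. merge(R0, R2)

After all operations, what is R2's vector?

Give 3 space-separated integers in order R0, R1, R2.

Op 1: merge R0<->R2 -> R0=(0,0,0) R2=(0,0,0)
Op 2: inc R2 by 4 -> R2=(0,0,4) value=4
Op 3: inc R0 by 5 -> R0=(5,0,0) value=5
Op 4: inc R2 by 1 -> R2=(0,0,5) value=5
Op 5: inc R0 by 2 -> R0=(7,0,0) value=7
Op 6: merge R2<->R0 -> R2=(7,0,5) R0=(7,0,5)
Op 7: merge R2<->R1 -> R2=(7,0,5) R1=(7,0,5)
Op 8: inc R1 by 1 -> R1=(7,1,5) value=13
Op 9: merge R0<->R1 -> R0=(7,1,5) R1=(7,1,5)
Op 10: merge R0<->R2 -> R0=(7,1,5) R2=(7,1,5)

Answer: 7 1 5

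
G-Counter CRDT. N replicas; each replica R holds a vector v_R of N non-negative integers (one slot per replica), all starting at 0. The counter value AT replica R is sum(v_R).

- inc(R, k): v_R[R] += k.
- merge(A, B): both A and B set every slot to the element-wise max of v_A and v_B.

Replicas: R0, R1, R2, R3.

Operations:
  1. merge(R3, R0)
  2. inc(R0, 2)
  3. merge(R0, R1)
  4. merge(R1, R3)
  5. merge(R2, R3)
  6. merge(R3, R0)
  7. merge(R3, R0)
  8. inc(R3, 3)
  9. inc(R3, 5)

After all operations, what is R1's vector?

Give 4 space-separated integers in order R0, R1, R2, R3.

Op 1: merge R3<->R0 -> R3=(0,0,0,0) R0=(0,0,0,0)
Op 2: inc R0 by 2 -> R0=(2,0,0,0) value=2
Op 3: merge R0<->R1 -> R0=(2,0,0,0) R1=(2,0,0,0)
Op 4: merge R1<->R3 -> R1=(2,0,0,0) R3=(2,0,0,0)
Op 5: merge R2<->R3 -> R2=(2,0,0,0) R3=(2,0,0,0)
Op 6: merge R3<->R0 -> R3=(2,0,0,0) R0=(2,0,0,0)
Op 7: merge R3<->R0 -> R3=(2,0,0,0) R0=(2,0,0,0)
Op 8: inc R3 by 3 -> R3=(2,0,0,3) value=5
Op 9: inc R3 by 5 -> R3=(2,0,0,8) value=10

Answer: 2 0 0 0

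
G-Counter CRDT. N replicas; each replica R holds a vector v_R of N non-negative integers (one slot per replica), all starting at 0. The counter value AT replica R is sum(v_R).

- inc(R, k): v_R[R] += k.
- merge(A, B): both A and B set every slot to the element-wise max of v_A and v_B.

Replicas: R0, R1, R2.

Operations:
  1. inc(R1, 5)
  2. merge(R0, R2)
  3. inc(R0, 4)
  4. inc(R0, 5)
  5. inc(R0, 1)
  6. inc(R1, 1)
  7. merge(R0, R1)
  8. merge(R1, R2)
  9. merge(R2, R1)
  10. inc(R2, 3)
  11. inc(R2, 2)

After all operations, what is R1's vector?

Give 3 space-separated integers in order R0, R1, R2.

Op 1: inc R1 by 5 -> R1=(0,5,0) value=5
Op 2: merge R0<->R2 -> R0=(0,0,0) R2=(0,0,0)
Op 3: inc R0 by 4 -> R0=(4,0,0) value=4
Op 4: inc R0 by 5 -> R0=(9,0,0) value=9
Op 5: inc R0 by 1 -> R0=(10,0,0) value=10
Op 6: inc R1 by 1 -> R1=(0,6,0) value=6
Op 7: merge R0<->R1 -> R0=(10,6,0) R1=(10,6,0)
Op 8: merge R1<->R2 -> R1=(10,6,0) R2=(10,6,0)
Op 9: merge R2<->R1 -> R2=(10,6,0) R1=(10,6,0)
Op 10: inc R2 by 3 -> R2=(10,6,3) value=19
Op 11: inc R2 by 2 -> R2=(10,6,5) value=21

Answer: 10 6 0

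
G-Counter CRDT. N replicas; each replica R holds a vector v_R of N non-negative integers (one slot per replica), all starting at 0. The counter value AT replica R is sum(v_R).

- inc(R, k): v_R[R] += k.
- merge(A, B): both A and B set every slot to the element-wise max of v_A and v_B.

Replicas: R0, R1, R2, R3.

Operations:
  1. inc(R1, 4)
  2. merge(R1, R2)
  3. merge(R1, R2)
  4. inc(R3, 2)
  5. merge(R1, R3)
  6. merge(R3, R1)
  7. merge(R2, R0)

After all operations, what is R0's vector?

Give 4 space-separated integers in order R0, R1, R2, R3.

Answer: 0 4 0 0

Derivation:
Op 1: inc R1 by 4 -> R1=(0,4,0,0) value=4
Op 2: merge R1<->R2 -> R1=(0,4,0,0) R2=(0,4,0,0)
Op 3: merge R1<->R2 -> R1=(0,4,0,0) R2=(0,4,0,0)
Op 4: inc R3 by 2 -> R3=(0,0,0,2) value=2
Op 5: merge R1<->R3 -> R1=(0,4,0,2) R3=(0,4,0,2)
Op 6: merge R3<->R1 -> R3=(0,4,0,2) R1=(0,4,0,2)
Op 7: merge R2<->R0 -> R2=(0,4,0,0) R0=(0,4,0,0)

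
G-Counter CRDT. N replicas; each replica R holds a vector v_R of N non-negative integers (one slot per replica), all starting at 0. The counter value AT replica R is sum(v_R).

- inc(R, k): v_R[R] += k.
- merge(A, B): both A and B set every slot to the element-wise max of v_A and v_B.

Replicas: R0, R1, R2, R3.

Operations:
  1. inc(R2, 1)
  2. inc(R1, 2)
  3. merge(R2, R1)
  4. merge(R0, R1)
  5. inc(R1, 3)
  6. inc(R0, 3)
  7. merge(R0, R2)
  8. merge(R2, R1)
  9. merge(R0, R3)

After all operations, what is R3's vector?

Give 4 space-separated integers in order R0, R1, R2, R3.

Op 1: inc R2 by 1 -> R2=(0,0,1,0) value=1
Op 2: inc R1 by 2 -> R1=(0,2,0,0) value=2
Op 3: merge R2<->R1 -> R2=(0,2,1,0) R1=(0,2,1,0)
Op 4: merge R0<->R1 -> R0=(0,2,1,0) R1=(0,2,1,0)
Op 5: inc R1 by 3 -> R1=(0,5,1,0) value=6
Op 6: inc R0 by 3 -> R0=(3,2,1,0) value=6
Op 7: merge R0<->R2 -> R0=(3,2,1,0) R2=(3,2,1,0)
Op 8: merge R2<->R1 -> R2=(3,5,1,0) R1=(3,5,1,0)
Op 9: merge R0<->R3 -> R0=(3,2,1,0) R3=(3,2,1,0)

Answer: 3 2 1 0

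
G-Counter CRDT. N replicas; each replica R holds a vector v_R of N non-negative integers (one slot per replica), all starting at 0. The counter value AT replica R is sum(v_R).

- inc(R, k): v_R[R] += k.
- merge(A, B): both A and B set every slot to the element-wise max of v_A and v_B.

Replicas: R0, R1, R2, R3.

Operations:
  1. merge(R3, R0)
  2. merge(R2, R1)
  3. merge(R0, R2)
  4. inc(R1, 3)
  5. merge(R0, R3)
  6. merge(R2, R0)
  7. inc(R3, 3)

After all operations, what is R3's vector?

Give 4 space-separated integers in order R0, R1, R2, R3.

Answer: 0 0 0 3

Derivation:
Op 1: merge R3<->R0 -> R3=(0,0,0,0) R0=(0,0,0,0)
Op 2: merge R2<->R1 -> R2=(0,0,0,0) R1=(0,0,0,0)
Op 3: merge R0<->R2 -> R0=(0,0,0,0) R2=(0,0,0,0)
Op 4: inc R1 by 3 -> R1=(0,3,0,0) value=3
Op 5: merge R0<->R3 -> R0=(0,0,0,0) R3=(0,0,0,0)
Op 6: merge R2<->R0 -> R2=(0,0,0,0) R0=(0,0,0,0)
Op 7: inc R3 by 3 -> R3=(0,0,0,3) value=3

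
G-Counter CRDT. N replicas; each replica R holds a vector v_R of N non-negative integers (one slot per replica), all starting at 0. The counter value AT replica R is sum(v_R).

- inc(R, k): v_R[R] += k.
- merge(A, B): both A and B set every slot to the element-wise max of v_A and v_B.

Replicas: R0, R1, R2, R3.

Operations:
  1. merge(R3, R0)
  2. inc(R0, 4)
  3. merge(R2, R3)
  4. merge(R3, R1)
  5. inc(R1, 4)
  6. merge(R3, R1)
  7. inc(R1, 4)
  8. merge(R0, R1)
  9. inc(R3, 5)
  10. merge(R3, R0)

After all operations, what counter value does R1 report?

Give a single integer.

Answer: 12

Derivation:
Op 1: merge R3<->R0 -> R3=(0,0,0,0) R0=(0,0,0,0)
Op 2: inc R0 by 4 -> R0=(4,0,0,0) value=4
Op 3: merge R2<->R3 -> R2=(0,0,0,0) R3=(0,0,0,0)
Op 4: merge R3<->R1 -> R3=(0,0,0,0) R1=(0,0,0,0)
Op 5: inc R1 by 4 -> R1=(0,4,0,0) value=4
Op 6: merge R3<->R1 -> R3=(0,4,0,0) R1=(0,4,0,0)
Op 7: inc R1 by 4 -> R1=(0,8,0,0) value=8
Op 8: merge R0<->R1 -> R0=(4,8,0,0) R1=(4,8,0,0)
Op 9: inc R3 by 5 -> R3=(0,4,0,5) value=9
Op 10: merge R3<->R0 -> R3=(4,8,0,5) R0=(4,8,0,5)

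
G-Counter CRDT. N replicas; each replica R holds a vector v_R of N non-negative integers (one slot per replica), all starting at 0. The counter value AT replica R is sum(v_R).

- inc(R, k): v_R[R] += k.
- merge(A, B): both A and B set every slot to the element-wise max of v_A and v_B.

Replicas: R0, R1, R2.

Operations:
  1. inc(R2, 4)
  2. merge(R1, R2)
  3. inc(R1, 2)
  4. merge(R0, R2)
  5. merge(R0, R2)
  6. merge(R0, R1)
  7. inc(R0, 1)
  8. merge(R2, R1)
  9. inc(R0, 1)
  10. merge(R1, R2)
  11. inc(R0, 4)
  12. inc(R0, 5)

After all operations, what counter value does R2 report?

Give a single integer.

Op 1: inc R2 by 4 -> R2=(0,0,4) value=4
Op 2: merge R1<->R2 -> R1=(0,0,4) R2=(0,0,4)
Op 3: inc R1 by 2 -> R1=(0,2,4) value=6
Op 4: merge R0<->R2 -> R0=(0,0,4) R2=(0,0,4)
Op 5: merge R0<->R2 -> R0=(0,0,4) R2=(0,0,4)
Op 6: merge R0<->R1 -> R0=(0,2,4) R1=(0,2,4)
Op 7: inc R0 by 1 -> R0=(1,2,4) value=7
Op 8: merge R2<->R1 -> R2=(0,2,4) R1=(0,2,4)
Op 9: inc R0 by 1 -> R0=(2,2,4) value=8
Op 10: merge R1<->R2 -> R1=(0,2,4) R2=(0,2,4)
Op 11: inc R0 by 4 -> R0=(6,2,4) value=12
Op 12: inc R0 by 5 -> R0=(11,2,4) value=17

Answer: 6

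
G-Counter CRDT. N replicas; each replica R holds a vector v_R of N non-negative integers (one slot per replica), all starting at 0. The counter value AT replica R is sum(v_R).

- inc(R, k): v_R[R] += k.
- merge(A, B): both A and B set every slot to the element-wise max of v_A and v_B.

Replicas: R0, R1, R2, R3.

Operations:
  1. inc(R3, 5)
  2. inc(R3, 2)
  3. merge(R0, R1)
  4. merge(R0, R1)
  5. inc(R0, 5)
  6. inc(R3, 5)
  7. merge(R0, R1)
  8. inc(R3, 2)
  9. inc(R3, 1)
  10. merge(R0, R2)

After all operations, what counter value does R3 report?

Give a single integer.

Answer: 15

Derivation:
Op 1: inc R3 by 5 -> R3=(0,0,0,5) value=5
Op 2: inc R3 by 2 -> R3=(0,0,0,7) value=7
Op 3: merge R0<->R1 -> R0=(0,0,0,0) R1=(0,0,0,0)
Op 4: merge R0<->R1 -> R0=(0,0,0,0) R1=(0,0,0,0)
Op 5: inc R0 by 5 -> R0=(5,0,0,0) value=5
Op 6: inc R3 by 5 -> R3=(0,0,0,12) value=12
Op 7: merge R0<->R1 -> R0=(5,0,0,0) R1=(5,0,0,0)
Op 8: inc R3 by 2 -> R3=(0,0,0,14) value=14
Op 9: inc R3 by 1 -> R3=(0,0,0,15) value=15
Op 10: merge R0<->R2 -> R0=(5,0,0,0) R2=(5,0,0,0)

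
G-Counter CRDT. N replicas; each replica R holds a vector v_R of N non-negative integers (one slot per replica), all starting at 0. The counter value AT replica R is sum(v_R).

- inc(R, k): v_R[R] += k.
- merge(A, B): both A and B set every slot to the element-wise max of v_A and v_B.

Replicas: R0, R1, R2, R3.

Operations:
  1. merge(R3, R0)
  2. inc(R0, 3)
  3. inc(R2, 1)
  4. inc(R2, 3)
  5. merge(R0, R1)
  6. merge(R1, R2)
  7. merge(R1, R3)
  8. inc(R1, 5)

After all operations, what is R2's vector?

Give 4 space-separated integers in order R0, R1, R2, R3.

Answer: 3 0 4 0

Derivation:
Op 1: merge R3<->R0 -> R3=(0,0,0,0) R0=(0,0,0,0)
Op 2: inc R0 by 3 -> R0=(3,0,0,0) value=3
Op 3: inc R2 by 1 -> R2=(0,0,1,0) value=1
Op 4: inc R2 by 3 -> R2=(0,0,4,0) value=4
Op 5: merge R0<->R1 -> R0=(3,0,0,0) R1=(3,0,0,0)
Op 6: merge R1<->R2 -> R1=(3,0,4,0) R2=(3,0,4,0)
Op 7: merge R1<->R3 -> R1=(3,0,4,0) R3=(3,0,4,0)
Op 8: inc R1 by 5 -> R1=(3,5,4,0) value=12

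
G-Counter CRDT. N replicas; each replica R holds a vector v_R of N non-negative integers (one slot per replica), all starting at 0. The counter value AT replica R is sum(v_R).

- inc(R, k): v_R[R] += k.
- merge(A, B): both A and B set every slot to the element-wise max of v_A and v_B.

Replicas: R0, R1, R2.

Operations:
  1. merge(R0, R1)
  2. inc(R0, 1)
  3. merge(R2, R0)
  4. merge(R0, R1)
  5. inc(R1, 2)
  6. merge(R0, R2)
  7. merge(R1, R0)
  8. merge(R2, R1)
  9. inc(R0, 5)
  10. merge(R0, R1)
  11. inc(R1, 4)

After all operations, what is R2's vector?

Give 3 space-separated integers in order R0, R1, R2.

Answer: 1 2 0

Derivation:
Op 1: merge R0<->R1 -> R0=(0,0,0) R1=(0,0,0)
Op 2: inc R0 by 1 -> R0=(1,0,0) value=1
Op 3: merge R2<->R0 -> R2=(1,0,0) R0=(1,0,0)
Op 4: merge R0<->R1 -> R0=(1,0,0) R1=(1,0,0)
Op 5: inc R1 by 2 -> R1=(1,2,0) value=3
Op 6: merge R0<->R2 -> R0=(1,0,0) R2=(1,0,0)
Op 7: merge R1<->R0 -> R1=(1,2,0) R0=(1,2,0)
Op 8: merge R2<->R1 -> R2=(1,2,0) R1=(1,2,0)
Op 9: inc R0 by 5 -> R0=(6,2,0) value=8
Op 10: merge R0<->R1 -> R0=(6,2,0) R1=(6,2,0)
Op 11: inc R1 by 4 -> R1=(6,6,0) value=12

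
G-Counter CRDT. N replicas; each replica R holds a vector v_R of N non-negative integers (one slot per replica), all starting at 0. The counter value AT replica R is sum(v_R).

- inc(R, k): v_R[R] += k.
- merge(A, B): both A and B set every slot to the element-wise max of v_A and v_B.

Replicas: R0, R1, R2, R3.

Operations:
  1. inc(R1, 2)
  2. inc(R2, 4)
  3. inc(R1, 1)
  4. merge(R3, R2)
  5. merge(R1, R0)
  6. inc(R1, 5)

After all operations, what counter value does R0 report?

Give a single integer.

Answer: 3

Derivation:
Op 1: inc R1 by 2 -> R1=(0,2,0,0) value=2
Op 2: inc R2 by 4 -> R2=(0,0,4,0) value=4
Op 3: inc R1 by 1 -> R1=(0,3,0,0) value=3
Op 4: merge R3<->R2 -> R3=(0,0,4,0) R2=(0,0,4,0)
Op 5: merge R1<->R0 -> R1=(0,3,0,0) R0=(0,3,0,0)
Op 6: inc R1 by 5 -> R1=(0,8,0,0) value=8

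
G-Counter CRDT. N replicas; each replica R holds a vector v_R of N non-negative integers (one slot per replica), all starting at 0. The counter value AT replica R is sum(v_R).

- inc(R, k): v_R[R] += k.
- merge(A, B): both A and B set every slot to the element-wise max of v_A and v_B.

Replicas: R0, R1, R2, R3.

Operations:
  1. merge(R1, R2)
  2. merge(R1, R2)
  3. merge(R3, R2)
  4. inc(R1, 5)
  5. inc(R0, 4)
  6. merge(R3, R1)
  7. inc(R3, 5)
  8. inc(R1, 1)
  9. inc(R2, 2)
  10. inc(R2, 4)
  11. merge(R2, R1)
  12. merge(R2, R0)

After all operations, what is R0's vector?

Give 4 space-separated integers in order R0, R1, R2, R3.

Answer: 4 6 6 0

Derivation:
Op 1: merge R1<->R2 -> R1=(0,0,0,0) R2=(0,0,0,0)
Op 2: merge R1<->R2 -> R1=(0,0,0,0) R2=(0,0,0,0)
Op 3: merge R3<->R2 -> R3=(0,0,0,0) R2=(0,0,0,0)
Op 4: inc R1 by 5 -> R1=(0,5,0,0) value=5
Op 5: inc R0 by 4 -> R0=(4,0,0,0) value=4
Op 6: merge R3<->R1 -> R3=(0,5,0,0) R1=(0,5,0,0)
Op 7: inc R3 by 5 -> R3=(0,5,0,5) value=10
Op 8: inc R1 by 1 -> R1=(0,6,0,0) value=6
Op 9: inc R2 by 2 -> R2=(0,0,2,0) value=2
Op 10: inc R2 by 4 -> R2=(0,0,6,0) value=6
Op 11: merge R2<->R1 -> R2=(0,6,6,0) R1=(0,6,6,0)
Op 12: merge R2<->R0 -> R2=(4,6,6,0) R0=(4,6,6,0)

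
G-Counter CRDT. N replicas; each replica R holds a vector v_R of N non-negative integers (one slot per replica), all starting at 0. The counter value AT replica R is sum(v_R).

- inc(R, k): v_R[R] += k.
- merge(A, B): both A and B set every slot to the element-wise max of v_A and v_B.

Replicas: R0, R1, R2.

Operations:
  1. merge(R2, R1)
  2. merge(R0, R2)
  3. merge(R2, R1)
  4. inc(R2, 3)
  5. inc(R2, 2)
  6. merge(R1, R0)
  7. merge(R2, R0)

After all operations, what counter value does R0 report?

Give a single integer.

Answer: 5

Derivation:
Op 1: merge R2<->R1 -> R2=(0,0,0) R1=(0,0,0)
Op 2: merge R0<->R2 -> R0=(0,0,0) R2=(0,0,0)
Op 3: merge R2<->R1 -> R2=(0,0,0) R1=(0,0,0)
Op 4: inc R2 by 3 -> R2=(0,0,3) value=3
Op 5: inc R2 by 2 -> R2=(0,0,5) value=5
Op 6: merge R1<->R0 -> R1=(0,0,0) R0=(0,0,0)
Op 7: merge R2<->R0 -> R2=(0,0,5) R0=(0,0,5)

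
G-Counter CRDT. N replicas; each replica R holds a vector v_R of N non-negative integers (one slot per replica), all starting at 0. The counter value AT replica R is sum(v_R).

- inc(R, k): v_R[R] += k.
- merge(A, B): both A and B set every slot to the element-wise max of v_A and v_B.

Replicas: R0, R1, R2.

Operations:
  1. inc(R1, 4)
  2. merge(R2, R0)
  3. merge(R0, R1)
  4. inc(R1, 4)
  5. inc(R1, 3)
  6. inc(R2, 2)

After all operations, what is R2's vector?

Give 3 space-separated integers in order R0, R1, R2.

Op 1: inc R1 by 4 -> R1=(0,4,0) value=4
Op 2: merge R2<->R0 -> R2=(0,0,0) R0=(0,0,0)
Op 3: merge R0<->R1 -> R0=(0,4,0) R1=(0,4,0)
Op 4: inc R1 by 4 -> R1=(0,8,0) value=8
Op 5: inc R1 by 3 -> R1=(0,11,0) value=11
Op 6: inc R2 by 2 -> R2=(0,0,2) value=2

Answer: 0 0 2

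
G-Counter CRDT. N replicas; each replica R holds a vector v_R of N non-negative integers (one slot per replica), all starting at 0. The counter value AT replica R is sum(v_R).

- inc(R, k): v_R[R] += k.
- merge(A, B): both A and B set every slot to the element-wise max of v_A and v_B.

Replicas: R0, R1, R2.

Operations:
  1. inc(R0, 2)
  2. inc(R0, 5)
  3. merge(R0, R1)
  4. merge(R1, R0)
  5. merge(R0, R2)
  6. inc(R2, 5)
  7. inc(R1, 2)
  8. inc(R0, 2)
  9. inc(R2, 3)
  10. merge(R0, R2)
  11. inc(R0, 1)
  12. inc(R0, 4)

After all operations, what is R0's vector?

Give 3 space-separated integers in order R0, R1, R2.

Answer: 14 0 8

Derivation:
Op 1: inc R0 by 2 -> R0=(2,0,0) value=2
Op 2: inc R0 by 5 -> R0=(7,0,0) value=7
Op 3: merge R0<->R1 -> R0=(7,0,0) R1=(7,0,0)
Op 4: merge R1<->R0 -> R1=(7,0,0) R0=(7,0,0)
Op 5: merge R0<->R2 -> R0=(7,0,0) R2=(7,0,0)
Op 6: inc R2 by 5 -> R2=(7,0,5) value=12
Op 7: inc R1 by 2 -> R1=(7,2,0) value=9
Op 8: inc R0 by 2 -> R0=(9,0,0) value=9
Op 9: inc R2 by 3 -> R2=(7,0,8) value=15
Op 10: merge R0<->R2 -> R0=(9,0,8) R2=(9,0,8)
Op 11: inc R0 by 1 -> R0=(10,0,8) value=18
Op 12: inc R0 by 4 -> R0=(14,0,8) value=22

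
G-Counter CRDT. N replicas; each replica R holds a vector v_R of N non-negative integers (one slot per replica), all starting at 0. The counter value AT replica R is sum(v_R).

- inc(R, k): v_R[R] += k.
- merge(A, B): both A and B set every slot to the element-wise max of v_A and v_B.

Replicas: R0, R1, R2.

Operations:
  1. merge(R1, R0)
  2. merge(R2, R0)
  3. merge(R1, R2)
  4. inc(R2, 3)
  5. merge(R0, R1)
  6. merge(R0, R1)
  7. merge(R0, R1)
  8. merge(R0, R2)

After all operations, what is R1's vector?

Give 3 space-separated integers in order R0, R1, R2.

Op 1: merge R1<->R0 -> R1=(0,0,0) R0=(0,0,0)
Op 2: merge R2<->R0 -> R2=(0,0,0) R0=(0,0,0)
Op 3: merge R1<->R2 -> R1=(0,0,0) R2=(0,0,0)
Op 4: inc R2 by 3 -> R2=(0,0,3) value=3
Op 5: merge R0<->R1 -> R0=(0,0,0) R1=(0,0,0)
Op 6: merge R0<->R1 -> R0=(0,0,0) R1=(0,0,0)
Op 7: merge R0<->R1 -> R0=(0,0,0) R1=(0,0,0)
Op 8: merge R0<->R2 -> R0=(0,0,3) R2=(0,0,3)

Answer: 0 0 0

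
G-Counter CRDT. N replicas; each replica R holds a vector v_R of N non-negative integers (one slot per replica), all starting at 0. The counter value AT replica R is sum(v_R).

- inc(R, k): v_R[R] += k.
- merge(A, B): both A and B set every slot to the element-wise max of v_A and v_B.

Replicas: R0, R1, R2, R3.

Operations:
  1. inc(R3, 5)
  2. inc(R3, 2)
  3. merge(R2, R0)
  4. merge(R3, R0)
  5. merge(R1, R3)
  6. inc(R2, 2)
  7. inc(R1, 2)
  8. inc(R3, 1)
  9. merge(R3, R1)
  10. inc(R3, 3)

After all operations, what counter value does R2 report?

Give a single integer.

Op 1: inc R3 by 5 -> R3=(0,0,0,5) value=5
Op 2: inc R3 by 2 -> R3=(0,0,0,7) value=7
Op 3: merge R2<->R0 -> R2=(0,0,0,0) R0=(0,0,0,0)
Op 4: merge R3<->R0 -> R3=(0,0,0,7) R0=(0,0,0,7)
Op 5: merge R1<->R3 -> R1=(0,0,0,7) R3=(0,0,0,7)
Op 6: inc R2 by 2 -> R2=(0,0,2,0) value=2
Op 7: inc R1 by 2 -> R1=(0,2,0,7) value=9
Op 8: inc R3 by 1 -> R3=(0,0,0,8) value=8
Op 9: merge R3<->R1 -> R3=(0,2,0,8) R1=(0,2,0,8)
Op 10: inc R3 by 3 -> R3=(0,2,0,11) value=13

Answer: 2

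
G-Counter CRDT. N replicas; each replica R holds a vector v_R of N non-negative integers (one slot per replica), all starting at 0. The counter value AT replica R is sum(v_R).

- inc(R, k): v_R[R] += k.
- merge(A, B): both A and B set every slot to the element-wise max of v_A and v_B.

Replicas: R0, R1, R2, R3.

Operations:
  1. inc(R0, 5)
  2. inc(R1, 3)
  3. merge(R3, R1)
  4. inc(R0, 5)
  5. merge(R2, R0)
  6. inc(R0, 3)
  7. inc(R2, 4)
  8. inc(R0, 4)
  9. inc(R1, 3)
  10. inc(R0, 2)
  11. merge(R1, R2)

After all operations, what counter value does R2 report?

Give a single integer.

Answer: 20

Derivation:
Op 1: inc R0 by 5 -> R0=(5,0,0,0) value=5
Op 2: inc R1 by 3 -> R1=(0,3,0,0) value=3
Op 3: merge R3<->R1 -> R3=(0,3,0,0) R1=(0,3,0,0)
Op 4: inc R0 by 5 -> R0=(10,0,0,0) value=10
Op 5: merge R2<->R0 -> R2=(10,0,0,0) R0=(10,0,0,0)
Op 6: inc R0 by 3 -> R0=(13,0,0,0) value=13
Op 7: inc R2 by 4 -> R2=(10,0,4,0) value=14
Op 8: inc R0 by 4 -> R0=(17,0,0,0) value=17
Op 9: inc R1 by 3 -> R1=(0,6,0,0) value=6
Op 10: inc R0 by 2 -> R0=(19,0,0,0) value=19
Op 11: merge R1<->R2 -> R1=(10,6,4,0) R2=(10,6,4,0)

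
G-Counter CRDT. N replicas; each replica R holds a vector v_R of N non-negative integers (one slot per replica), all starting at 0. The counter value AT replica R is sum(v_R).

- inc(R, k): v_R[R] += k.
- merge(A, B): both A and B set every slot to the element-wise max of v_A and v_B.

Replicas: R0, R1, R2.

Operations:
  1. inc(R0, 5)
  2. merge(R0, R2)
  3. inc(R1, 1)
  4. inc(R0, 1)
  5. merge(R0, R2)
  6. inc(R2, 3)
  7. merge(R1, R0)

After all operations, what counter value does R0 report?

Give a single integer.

Answer: 7

Derivation:
Op 1: inc R0 by 5 -> R0=(5,0,0) value=5
Op 2: merge R0<->R2 -> R0=(5,0,0) R2=(5,0,0)
Op 3: inc R1 by 1 -> R1=(0,1,0) value=1
Op 4: inc R0 by 1 -> R0=(6,0,0) value=6
Op 5: merge R0<->R2 -> R0=(6,0,0) R2=(6,0,0)
Op 6: inc R2 by 3 -> R2=(6,0,3) value=9
Op 7: merge R1<->R0 -> R1=(6,1,0) R0=(6,1,0)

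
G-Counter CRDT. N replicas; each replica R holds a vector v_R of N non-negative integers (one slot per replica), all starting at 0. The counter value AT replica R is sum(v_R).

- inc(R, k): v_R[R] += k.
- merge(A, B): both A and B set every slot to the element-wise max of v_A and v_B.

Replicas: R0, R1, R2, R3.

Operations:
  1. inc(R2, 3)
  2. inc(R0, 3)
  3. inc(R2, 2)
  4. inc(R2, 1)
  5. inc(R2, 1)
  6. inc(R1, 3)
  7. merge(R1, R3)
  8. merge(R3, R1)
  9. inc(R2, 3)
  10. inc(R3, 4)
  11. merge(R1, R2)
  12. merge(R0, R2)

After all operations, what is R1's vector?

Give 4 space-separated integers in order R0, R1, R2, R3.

Answer: 0 3 10 0

Derivation:
Op 1: inc R2 by 3 -> R2=(0,0,3,0) value=3
Op 2: inc R0 by 3 -> R0=(3,0,0,0) value=3
Op 3: inc R2 by 2 -> R2=(0,0,5,0) value=5
Op 4: inc R2 by 1 -> R2=(0,0,6,0) value=6
Op 5: inc R2 by 1 -> R2=(0,0,7,0) value=7
Op 6: inc R1 by 3 -> R1=(0,3,0,0) value=3
Op 7: merge R1<->R3 -> R1=(0,3,0,0) R3=(0,3,0,0)
Op 8: merge R3<->R1 -> R3=(0,3,0,0) R1=(0,3,0,0)
Op 9: inc R2 by 3 -> R2=(0,0,10,0) value=10
Op 10: inc R3 by 4 -> R3=(0,3,0,4) value=7
Op 11: merge R1<->R2 -> R1=(0,3,10,0) R2=(0,3,10,0)
Op 12: merge R0<->R2 -> R0=(3,3,10,0) R2=(3,3,10,0)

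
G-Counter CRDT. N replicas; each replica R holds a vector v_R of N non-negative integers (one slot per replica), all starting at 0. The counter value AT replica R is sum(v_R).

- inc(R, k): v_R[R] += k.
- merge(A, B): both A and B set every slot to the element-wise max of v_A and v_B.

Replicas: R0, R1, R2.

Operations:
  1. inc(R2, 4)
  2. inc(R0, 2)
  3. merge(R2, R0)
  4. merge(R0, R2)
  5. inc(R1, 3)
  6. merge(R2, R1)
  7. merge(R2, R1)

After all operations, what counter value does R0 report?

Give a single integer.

Op 1: inc R2 by 4 -> R2=(0,0,4) value=4
Op 2: inc R0 by 2 -> R0=(2,0,0) value=2
Op 3: merge R2<->R0 -> R2=(2,0,4) R0=(2,0,4)
Op 4: merge R0<->R2 -> R0=(2,0,4) R2=(2,0,4)
Op 5: inc R1 by 3 -> R1=(0,3,0) value=3
Op 6: merge R2<->R1 -> R2=(2,3,4) R1=(2,3,4)
Op 7: merge R2<->R1 -> R2=(2,3,4) R1=(2,3,4)

Answer: 6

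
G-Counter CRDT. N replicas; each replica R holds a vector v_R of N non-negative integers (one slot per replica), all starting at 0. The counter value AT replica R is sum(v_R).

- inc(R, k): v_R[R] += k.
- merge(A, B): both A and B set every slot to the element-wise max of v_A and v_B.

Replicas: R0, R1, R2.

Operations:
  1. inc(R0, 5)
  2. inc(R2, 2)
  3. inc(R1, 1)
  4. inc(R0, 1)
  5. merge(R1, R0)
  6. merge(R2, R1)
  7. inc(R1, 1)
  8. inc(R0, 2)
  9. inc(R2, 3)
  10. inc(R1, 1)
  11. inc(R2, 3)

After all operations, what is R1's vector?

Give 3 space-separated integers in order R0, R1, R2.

Answer: 6 3 2

Derivation:
Op 1: inc R0 by 5 -> R0=(5,0,0) value=5
Op 2: inc R2 by 2 -> R2=(0,0,2) value=2
Op 3: inc R1 by 1 -> R1=(0,1,0) value=1
Op 4: inc R0 by 1 -> R0=(6,0,0) value=6
Op 5: merge R1<->R0 -> R1=(6,1,0) R0=(6,1,0)
Op 6: merge R2<->R1 -> R2=(6,1,2) R1=(6,1,2)
Op 7: inc R1 by 1 -> R1=(6,2,2) value=10
Op 8: inc R0 by 2 -> R0=(8,1,0) value=9
Op 9: inc R2 by 3 -> R2=(6,1,5) value=12
Op 10: inc R1 by 1 -> R1=(6,3,2) value=11
Op 11: inc R2 by 3 -> R2=(6,1,8) value=15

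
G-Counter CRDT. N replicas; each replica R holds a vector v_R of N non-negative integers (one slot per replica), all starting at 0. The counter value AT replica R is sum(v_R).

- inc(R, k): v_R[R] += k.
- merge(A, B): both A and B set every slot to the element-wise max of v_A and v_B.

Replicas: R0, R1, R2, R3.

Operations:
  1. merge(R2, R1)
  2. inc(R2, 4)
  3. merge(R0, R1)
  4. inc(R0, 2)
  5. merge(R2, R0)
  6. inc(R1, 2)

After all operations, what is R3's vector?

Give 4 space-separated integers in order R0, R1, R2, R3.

Op 1: merge R2<->R1 -> R2=(0,0,0,0) R1=(0,0,0,0)
Op 2: inc R2 by 4 -> R2=(0,0,4,0) value=4
Op 3: merge R0<->R1 -> R0=(0,0,0,0) R1=(0,0,0,0)
Op 4: inc R0 by 2 -> R0=(2,0,0,0) value=2
Op 5: merge R2<->R0 -> R2=(2,0,4,0) R0=(2,0,4,0)
Op 6: inc R1 by 2 -> R1=(0,2,0,0) value=2

Answer: 0 0 0 0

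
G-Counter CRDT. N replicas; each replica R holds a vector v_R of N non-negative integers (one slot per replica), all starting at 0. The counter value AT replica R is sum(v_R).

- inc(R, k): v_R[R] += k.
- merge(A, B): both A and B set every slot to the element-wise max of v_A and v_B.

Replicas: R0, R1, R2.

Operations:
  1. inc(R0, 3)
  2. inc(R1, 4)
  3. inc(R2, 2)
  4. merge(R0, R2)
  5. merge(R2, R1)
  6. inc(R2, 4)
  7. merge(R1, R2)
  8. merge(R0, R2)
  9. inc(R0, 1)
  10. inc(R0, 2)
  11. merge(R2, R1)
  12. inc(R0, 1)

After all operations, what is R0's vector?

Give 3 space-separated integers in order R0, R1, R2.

Op 1: inc R0 by 3 -> R0=(3,0,0) value=3
Op 2: inc R1 by 4 -> R1=(0,4,0) value=4
Op 3: inc R2 by 2 -> R2=(0,0,2) value=2
Op 4: merge R0<->R2 -> R0=(3,0,2) R2=(3,0,2)
Op 5: merge R2<->R1 -> R2=(3,4,2) R1=(3,4,2)
Op 6: inc R2 by 4 -> R2=(3,4,6) value=13
Op 7: merge R1<->R2 -> R1=(3,4,6) R2=(3,4,6)
Op 8: merge R0<->R2 -> R0=(3,4,6) R2=(3,4,6)
Op 9: inc R0 by 1 -> R0=(4,4,6) value=14
Op 10: inc R0 by 2 -> R0=(6,4,6) value=16
Op 11: merge R2<->R1 -> R2=(3,4,6) R1=(3,4,6)
Op 12: inc R0 by 1 -> R0=(7,4,6) value=17

Answer: 7 4 6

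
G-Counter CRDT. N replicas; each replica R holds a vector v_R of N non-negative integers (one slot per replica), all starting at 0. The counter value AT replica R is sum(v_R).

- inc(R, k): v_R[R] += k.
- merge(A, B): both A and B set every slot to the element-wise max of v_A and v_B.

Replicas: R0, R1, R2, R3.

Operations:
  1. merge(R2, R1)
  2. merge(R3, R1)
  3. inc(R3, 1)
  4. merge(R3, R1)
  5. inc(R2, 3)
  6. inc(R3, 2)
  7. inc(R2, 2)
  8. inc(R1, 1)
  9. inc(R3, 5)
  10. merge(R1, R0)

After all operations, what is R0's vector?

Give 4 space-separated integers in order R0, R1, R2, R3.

Answer: 0 1 0 1

Derivation:
Op 1: merge R2<->R1 -> R2=(0,0,0,0) R1=(0,0,0,0)
Op 2: merge R3<->R1 -> R3=(0,0,0,0) R1=(0,0,0,0)
Op 3: inc R3 by 1 -> R3=(0,0,0,1) value=1
Op 4: merge R3<->R1 -> R3=(0,0,0,1) R1=(0,0,0,1)
Op 5: inc R2 by 3 -> R2=(0,0,3,0) value=3
Op 6: inc R3 by 2 -> R3=(0,0,0,3) value=3
Op 7: inc R2 by 2 -> R2=(0,0,5,0) value=5
Op 8: inc R1 by 1 -> R1=(0,1,0,1) value=2
Op 9: inc R3 by 5 -> R3=(0,0,0,8) value=8
Op 10: merge R1<->R0 -> R1=(0,1,0,1) R0=(0,1,0,1)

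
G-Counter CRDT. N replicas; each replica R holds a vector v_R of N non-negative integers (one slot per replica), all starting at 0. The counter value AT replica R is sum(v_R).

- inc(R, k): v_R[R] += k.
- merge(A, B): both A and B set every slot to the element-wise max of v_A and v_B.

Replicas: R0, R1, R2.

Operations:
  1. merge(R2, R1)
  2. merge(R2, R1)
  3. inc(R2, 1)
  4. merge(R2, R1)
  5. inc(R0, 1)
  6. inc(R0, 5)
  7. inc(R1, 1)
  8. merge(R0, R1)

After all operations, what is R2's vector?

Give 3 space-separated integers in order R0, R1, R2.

Answer: 0 0 1

Derivation:
Op 1: merge R2<->R1 -> R2=(0,0,0) R1=(0,0,0)
Op 2: merge R2<->R1 -> R2=(0,0,0) R1=(0,0,0)
Op 3: inc R2 by 1 -> R2=(0,0,1) value=1
Op 4: merge R2<->R1 -> R2=(0,0,1) R1=(0,0,1)
Op 5: inc R0 by 1 -> R0=(1,0,0) value=1
Op 6: inc R0 by 5 -> R0=(6,0,0) value=6
Op 7: inc R1 by 1 -> R1=(0,1,1) value=2
Op 8: merge R0<->R1 -> R0=(6,1,1) R1=(6,1,1)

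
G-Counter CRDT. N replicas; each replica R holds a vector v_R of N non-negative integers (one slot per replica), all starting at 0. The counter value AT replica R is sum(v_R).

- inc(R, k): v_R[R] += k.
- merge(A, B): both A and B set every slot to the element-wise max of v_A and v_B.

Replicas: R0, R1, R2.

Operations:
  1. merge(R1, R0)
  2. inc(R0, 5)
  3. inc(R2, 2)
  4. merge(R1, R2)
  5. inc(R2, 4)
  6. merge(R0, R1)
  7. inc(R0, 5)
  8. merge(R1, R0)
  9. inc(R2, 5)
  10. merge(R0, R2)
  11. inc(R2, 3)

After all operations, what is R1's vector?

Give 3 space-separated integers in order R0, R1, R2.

Answer: 10 0 2

Derivation:
Op 1: merge R1<->R0 -> R1=(0,0,0) R0=(0,0,0)
Op 2: inc R0 by 5 -> R0=(5,0,0) value=5
Op 3: inc R2 by 2 -> R2=(0,0,2) value=2
Op 4: merge R1<->R2 -> R1=(0,0,2) R2=(0,0,2)
Op 5: inc R2 by 4 -> R2=(0,0,6) value=6
Op 6: merge R0<->R1 -> R0=(5,0,2) R1=(5,0,2)
Op 7: inc R0 by 5 -> R0=(10,0,2) value=12
Op 8: merge R1<->R0 -> R1=(10,0,2) R0=(10,0,2)
Op 9: inc R2 by 5 -> R2=(0,0,11) value=11
Op 10: merge R0<->R2 -> R0=(10,0,11) R2=(10,0,11)
Op 11: inc R2 by 3 -> R2=(10,0,14) value=24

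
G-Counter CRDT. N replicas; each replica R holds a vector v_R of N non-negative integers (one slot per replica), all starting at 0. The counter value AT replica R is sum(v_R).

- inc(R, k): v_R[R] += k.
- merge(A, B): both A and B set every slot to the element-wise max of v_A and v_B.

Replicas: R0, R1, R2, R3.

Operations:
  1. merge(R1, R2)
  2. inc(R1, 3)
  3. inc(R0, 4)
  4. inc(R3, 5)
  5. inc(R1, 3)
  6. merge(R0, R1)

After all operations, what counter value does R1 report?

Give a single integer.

Op 1: merge R1<->R2 -> R1=(0,0,0,0) R2=(0,0,0,0)
Op 2: inc R1 by 3 -> R1=(0,3,0,0) value=3
Op 3: inc R0 by 4 -> R0=(4,0,0,0) value=4
Op 4: inc R3 by 5 -> R3=(0,0,0,5) value=5
Op 5: inc R1 by 3 -> R1=(0,6,0,0) value=6
Op 6: merge R0<->R1 -> R0=(4,6,0,0) R1=(4,6,0,0)

Answer: 10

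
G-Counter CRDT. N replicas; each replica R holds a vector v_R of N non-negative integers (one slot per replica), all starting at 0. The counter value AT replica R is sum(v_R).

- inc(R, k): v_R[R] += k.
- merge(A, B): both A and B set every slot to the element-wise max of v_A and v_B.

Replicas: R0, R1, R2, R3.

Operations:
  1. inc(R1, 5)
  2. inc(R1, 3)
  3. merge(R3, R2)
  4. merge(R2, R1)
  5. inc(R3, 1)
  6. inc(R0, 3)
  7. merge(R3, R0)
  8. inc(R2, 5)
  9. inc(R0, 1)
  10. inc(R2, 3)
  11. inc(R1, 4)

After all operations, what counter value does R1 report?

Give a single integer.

Answer: 12

Derivation:
Op 1: inc R1 by 5 -> R1=(0,5,0,0) value=5
Op 2: inc R1 by 3 -> R1=(0,8,0,0) value=8
Op 3: merge R3<->R2 -> R3=(0,0,0,0) R2=(0,0,0,0)
Op 4: merge R2<->R1 -> R2=(0,8,0,0) R1=(0,8,0,0)
Op 5: inc R3 by 1 -> R3=(0,0,0,1) value=1
Op 6: inc R0 by 3 -> R0=(3,0,0,0) value=3
Op 7: merge R3<->R0 -> R3=(3,0,0,1) R0=(3,0,0,1)
Op 8: inc R2 by 5 -> R2=(0,8,5,0) value=13
Op 9: inc R0 by 1 -> R0=(4,0,0,1) value=5
Op 10: inc R2 by 3 -> R2=(0,8,8,0) value=16
Op 11: inc R1 by 4 -> R1=(0,12,0,0) value=12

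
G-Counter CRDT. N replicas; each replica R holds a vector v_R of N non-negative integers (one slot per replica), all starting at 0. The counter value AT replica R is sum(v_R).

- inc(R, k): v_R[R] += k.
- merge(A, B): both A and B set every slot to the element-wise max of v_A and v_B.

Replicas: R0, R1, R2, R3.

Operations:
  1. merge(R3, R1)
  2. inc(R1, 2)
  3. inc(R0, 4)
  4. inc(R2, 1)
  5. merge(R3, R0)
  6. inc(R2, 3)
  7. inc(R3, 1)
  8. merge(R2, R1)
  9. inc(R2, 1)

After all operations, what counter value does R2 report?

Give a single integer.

Op 1: merge R3<->R1 -> R3=(0,0,0,0) R1=(0,0,0,0)
Op 2: inc R1 by 2 -> R1=(0,2,0,0) value=2
Op 3: inc R0 by 4 -> R0=(4,0,0,0) value=4
Op 4: inc R2 by 1 -> R2=(0,0,1,0) value=1
Op 5: merge R3<->R0 -> R3=(4,0,0,0) R0=(4,0,0,0)
Op 6: inc R2 by 3 -> R2=(0,0,4,0) value=4
Op 7: inc R3 by 1 -> R3=(4,0,0,1) value=5
Op 8: merge R2<->R1 -> R2=(0,2,4,0) R1=(0,2,4,0)
Op 9: inc R2 by 1 -> R2=(0,2,5,0) value=7

Answer: 7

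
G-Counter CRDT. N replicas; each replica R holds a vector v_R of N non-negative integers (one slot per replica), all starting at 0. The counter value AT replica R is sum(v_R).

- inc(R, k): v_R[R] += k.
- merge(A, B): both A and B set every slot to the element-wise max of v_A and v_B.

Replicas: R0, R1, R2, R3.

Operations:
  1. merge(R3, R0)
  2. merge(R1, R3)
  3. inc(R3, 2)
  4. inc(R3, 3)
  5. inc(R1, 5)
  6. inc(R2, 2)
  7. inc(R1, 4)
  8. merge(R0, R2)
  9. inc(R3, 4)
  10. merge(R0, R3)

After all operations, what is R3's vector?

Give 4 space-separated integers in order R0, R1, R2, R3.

Op 1: merge R3<->R0 -> R3=(0,0,0,0) R0=(0,0,0,0)
Op 2: merge R1<->R3 -> R1=(0,0,0,0) R3=(0,0,0,0)
Op 3: inc R3 by 2 -> R3=(0,0,0,2) value=2
Op 4: inc R3 by 3 -> R3=(0,0,0,5) value=5
Op 5: inc R1 by 5 -> R1=(0,5,0,0) value=5
Op 6: inc R2 by 2 -> R2=(0,0,2,0) value=2
Op 7: inc R1 by 4 -> R1=(0,9,0,0) value=9
Op 8: merge R0<->R2 -> R0=(0,0,2,0) R2=(0,0,2,0)
Op 9: inc R3 by 4 -> R3=(0,0,0,9) value=9
Op 10: merge R0<->R3 -> R0=(0,0,2,9) R3=(0,0,2,9)

Answer: 0 0 2 9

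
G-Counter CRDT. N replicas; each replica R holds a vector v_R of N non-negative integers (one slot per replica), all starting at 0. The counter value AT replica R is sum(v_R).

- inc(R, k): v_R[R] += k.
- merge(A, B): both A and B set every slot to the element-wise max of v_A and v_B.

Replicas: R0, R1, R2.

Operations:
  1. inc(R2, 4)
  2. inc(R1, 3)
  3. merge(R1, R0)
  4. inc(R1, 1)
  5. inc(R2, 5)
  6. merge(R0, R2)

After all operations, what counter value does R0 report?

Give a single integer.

Op 1: inc R2 by 4 -> R2=(0,0,4) value=4
Op 2: inc R1 by 3 -> R1=(0,3,0) value=3
Op 3: merge R1<->R0 -> R1=(0,3,0) R0=(0,3,0)
Op 4: inc R1 by 1 -> R1=(0,4,0) value=4
Op 5: inc R2 by 5 -> R2=(0,0,9) value=9
Op 6: merge R0<->R2 -> R0=(0,3,9) R2=(0,3,9)

Answer: 12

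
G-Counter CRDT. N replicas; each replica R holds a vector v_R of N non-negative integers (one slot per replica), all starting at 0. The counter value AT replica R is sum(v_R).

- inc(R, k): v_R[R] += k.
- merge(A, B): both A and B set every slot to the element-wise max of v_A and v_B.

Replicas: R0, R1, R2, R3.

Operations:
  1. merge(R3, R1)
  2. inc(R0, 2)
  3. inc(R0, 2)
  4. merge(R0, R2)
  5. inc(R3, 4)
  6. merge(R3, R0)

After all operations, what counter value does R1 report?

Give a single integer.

Answer: 0

Derivation:
Op 1: merge R3<->R1 -> R3=(0,0,0,0) R1=(0,0,0,0)
Op 2: inc R0 by 2 -> R0=(2,0,0,0) value=2
Op 3: inc R0 by 2 -> R0=(4,0,0,0) value=4
Op 4: merge R0<->R2 -> R0=(4,0,0,0) R2=(4,0,0,0)
Op 5: inc R3 by 4 -> R3=(0,0,0,4) value=4
Op 6: merge R3<->R0 -> R3=(4,0,0,4) R0=(4,0,0,4)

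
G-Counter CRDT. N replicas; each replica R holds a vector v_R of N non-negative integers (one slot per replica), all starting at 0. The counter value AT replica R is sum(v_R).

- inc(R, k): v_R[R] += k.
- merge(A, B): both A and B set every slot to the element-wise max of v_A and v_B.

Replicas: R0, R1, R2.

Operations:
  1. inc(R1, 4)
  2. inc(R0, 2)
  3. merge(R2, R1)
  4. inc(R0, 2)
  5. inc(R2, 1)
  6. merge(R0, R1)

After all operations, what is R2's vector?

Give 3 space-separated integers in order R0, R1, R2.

Op 1: inc R1 by 4 -> R1=(0,4,0) value=4
Op 2: inc R0 by 2 -> R0=(2,0,0) value=2
Op 3: merge R2<->R1 -> R2=(0,4,0) R1=(0,4,0)
Op 4: inc R0 by 2 -> R0=(4,0,0) value=4
Op 5: inc R2 by 1 -> R2=(0,4,1) value=5
Op 6: merge R0<->R1 -> R0=(4,4,0) R1=(4,4,0)

Answer: 0 4 1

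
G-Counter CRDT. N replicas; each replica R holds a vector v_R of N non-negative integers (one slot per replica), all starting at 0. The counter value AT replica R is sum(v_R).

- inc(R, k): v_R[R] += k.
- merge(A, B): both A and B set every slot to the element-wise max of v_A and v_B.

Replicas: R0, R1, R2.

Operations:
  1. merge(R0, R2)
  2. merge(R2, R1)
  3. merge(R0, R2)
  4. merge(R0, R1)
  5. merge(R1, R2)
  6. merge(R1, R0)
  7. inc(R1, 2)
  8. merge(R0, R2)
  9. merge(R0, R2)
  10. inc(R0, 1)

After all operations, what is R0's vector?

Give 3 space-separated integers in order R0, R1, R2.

Answer: 1 0 0

Derivation:
Op 1: merge R0<->R2 -> R0=(0,0,0) R2=(0,0,0)
Op 2: merge R2<->R1 -> R2=(0,0,0) R1=(0,0,0)
Op 3: merge R0<->R2 -> R0=(0,0,0) R2=(0,0,0)
Op 4: merge R0<->R1 -> R0=(0,0,0) R1=(0,0,0)
Op 5: merge R1<->R2 -> R1=(0,0,0) R2=(0,0,0)
Op 6: merge R1<->R0 -> R1=(0,0,0) R0=(0,0,0)
Op 7: inc R1 by 2 -> R1=(0,2,0) value=2
Op 8: merge R0<->R2 -> R0=(0,0,0) R2=(0,0,0)
Op 9: merge R0<->R2 -> R0=(0,0,0) R2=(0,0,0)
Op 10: inc R0 by 1 -> R0=(1,0,0) value=1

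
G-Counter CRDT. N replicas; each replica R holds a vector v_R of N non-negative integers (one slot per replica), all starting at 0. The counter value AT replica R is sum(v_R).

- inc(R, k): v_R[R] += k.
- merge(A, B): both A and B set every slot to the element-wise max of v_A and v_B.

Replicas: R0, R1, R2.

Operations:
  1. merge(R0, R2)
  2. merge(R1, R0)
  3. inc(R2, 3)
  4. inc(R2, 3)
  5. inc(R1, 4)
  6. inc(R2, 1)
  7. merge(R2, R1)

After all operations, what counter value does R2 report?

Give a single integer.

Answer: 11

Derivation:
Op 1: merge R0<->R2 -> R0=(0,0,0) R2=(0,0,0)
Op 2: merge R1<->R0 -> R1=(0,0,0) R0=(0,0,0)
Op 3: inc R2 by 3 -> R2=(0,0,3) value=3
Op 4: inc R2 by 3 -> R2=(0,0,6) value=6
Op 5: inc R1 by 4 -> R1=(0,4,0) value=4
Op 6: inc R2 by 1 -> R2=(0,0,7) value=7
Op 7: merge R2<->R1 -> R2=(0,4,7) R1=(0,4,7)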